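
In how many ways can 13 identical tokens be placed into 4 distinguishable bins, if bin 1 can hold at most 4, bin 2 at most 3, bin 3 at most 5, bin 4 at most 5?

34

By stars and bars, unrestricted non-negative solutions to x_1+…+x_4 = 13 number C(13+3,3) = 560.
Subtract solutions that violate a single cap (substitute x_i' = x_i − (cap_i+1)): x_1 ≥ 5 gives C(11,3) = 165; x_2 ≥ 4 gives C(12,3) = 220; x_3 ≥ 6 gives C(10,3) = 120; x_4 ≥ 6 gives C(10,3) = 120. Together 625.
Add back pairs where two caps are both exceeded: 35 + 10 + 10 + 20 + 20 + 4 = 99.
By inclusion–exclusion the count is 560 − 625 + 99 = 34.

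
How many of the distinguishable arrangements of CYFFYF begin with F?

30

Fix F in the first position and arrange the remaining 5 letters.
Those 5 letters have F appearing twice and Y appearing twice, giving (5)!/(2!·2!) = 30.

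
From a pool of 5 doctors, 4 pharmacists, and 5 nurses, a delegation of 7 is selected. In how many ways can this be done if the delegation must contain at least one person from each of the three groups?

3240

With no constraint there are C(14,7) = 3432 possible selections.
Subtract selections that omit an entire group: no doctors → C(9,7) = 36; no pharmacists → C(10,7) = 120; no nurses → C(9,7) = 36.
Add back selections omitting two groups (i.e. drawn from a single group): C(5,7) + C(4,7) + C(5,7) = 0.
By inclusion–exclusion: 3432 − 192 + 0 = 3240.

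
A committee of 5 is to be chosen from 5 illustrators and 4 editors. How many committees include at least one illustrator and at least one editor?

125

With no constraint there are C(9,5) = 126 possible selections.
Selections missing a whole group: no illustrators → C(4,5) = 0; no editors → C(5,5) = 1.
Both groups omitted at once is impossible, so 126 − 1 = 125.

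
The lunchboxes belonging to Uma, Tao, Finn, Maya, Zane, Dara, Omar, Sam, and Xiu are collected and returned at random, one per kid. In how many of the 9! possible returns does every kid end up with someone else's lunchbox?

Count assignments avoiding every fixed point. For any j of the 9 kids fixed to their own lunchbox, the other 9−j can be arranged in (9−j)! ways.
By inclusion–exclusion this is Σ_{j=0}^{9} (−1)^j C(9,j)·(9−j)!.
Computing: 362880 − 362880 + 181440 − 60480 + 15120 − 3024 + 504 − 72 + 9 − 1 = 133496.

133496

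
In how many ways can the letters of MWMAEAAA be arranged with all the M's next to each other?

Treat the 2 copies of M as a single block. The multiset to arrange is then {MM, A, A, A, A, E, W}, 7 items in all.
That gives (7)!/(4!) = 210 arrangements.

210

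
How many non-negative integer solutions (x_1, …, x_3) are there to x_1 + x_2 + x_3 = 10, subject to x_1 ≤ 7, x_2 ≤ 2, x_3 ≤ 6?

Without the upper bounds there are C(12,2) = 66 ways to split 10 among 3 variables.
Subtract solutions that violate a single cap (substitute x_i' = x_i − (cap_i+1)): x_1 ≥ 8 gives C(4,2) = 6; x_2 ≥ 3 gives C(9,2) = 36; x_3 ≥ 7 gives C(5,2) = 10. Together 52.
Add back pairs where two caps are both exceeded: 0 + 0 + 1 = 1.
By inclusion–exclusion the count is 66 − 52 + 1 = 15.

15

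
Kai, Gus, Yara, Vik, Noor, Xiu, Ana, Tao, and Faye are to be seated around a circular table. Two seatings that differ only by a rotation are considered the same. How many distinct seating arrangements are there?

40320

Fix one person's seat to break rotational symmetry; the remaining 8 people can be arranged in (8)! = 40320 ways.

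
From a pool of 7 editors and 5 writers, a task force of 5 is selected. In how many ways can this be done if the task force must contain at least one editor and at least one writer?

770

Unrestricted: C(12,5) = 792 ways to pick any 5 of the 12.
Subtract selections that omit an entire group: no editors → C(5,5) = 1; no writers → C(7,5) = 21.
Both groups omitted at once is impossible, so 792 − 22 = 770.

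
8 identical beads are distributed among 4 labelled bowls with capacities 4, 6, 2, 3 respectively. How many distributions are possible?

55

Without the upper bounds there are C(11,3) = 165 ways to split 8 among 4 bowls.
Subtract solutions that violate a single cap (substitute x_i' = x_i − (cap_i+1)): x_1 ≥ 5 gives C(6,3) = 20; x_2 ≥ 7 gives C(4,3) = 4; x_3 ≥ 3 gives C(8,3) = 56; x_4 ≥ 4 gives C(7,3) = 35. Together 115.
Add back pairs where two caps are both exceeded: 0 + 1 + 0 + 0 + 0 + 4 = 5.
By inclusion–exclusion the count is 165 − 115 + 5 = 55.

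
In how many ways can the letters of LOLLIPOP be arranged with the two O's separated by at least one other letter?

1260

There are 8!/(3!·2!·2!) = 1680 arrangements of LOLLIPOP in total.
If the two O's are adjacent, glue them into one block, leaving 7 items to arrange: (7)!/(3!·2!) = 420 ways.
Subtracting, 1680 − 420 = 1260 arrangements keep the O's apart.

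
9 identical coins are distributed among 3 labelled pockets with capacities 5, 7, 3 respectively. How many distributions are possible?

21

Without the upper bounds there are C(11,2) = 55 ways to split 9 among 3 pockets.
Subtract solutions that violate a single cap (substitute x_i' = x_i − (cap_i+1)): x_1 ≥ 6 gives C(5,2) = 10; x_2 ≥ 8 gives C(3,2) = 3; x_3 ≥ 4 gives C(7,2) = 21. Together 34.
No two caps can be exceeded simultaneously, so the pair terms are all 0.
By inclusion–exclusion the count is 55 − 34 + 0 = 21.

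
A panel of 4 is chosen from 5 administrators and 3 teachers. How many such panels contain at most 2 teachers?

65

Split by how many teachers are chosen (0 through 2).
Sum: C(3,0)·C(5,4) + C(3,1)·C(5,3) + C(3,2)·C(5,2) = 5 + 30 + 30 = 65.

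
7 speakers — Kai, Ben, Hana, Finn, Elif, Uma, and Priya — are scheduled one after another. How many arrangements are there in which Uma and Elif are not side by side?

There are 7! = 5040 arrangements in all. If Uma and Elif are adjacent, merging them into one block gives 2·(6)! = 1440 arrangements.
So 5040 − 1440 = 3600 arrangements keep them apart.

3600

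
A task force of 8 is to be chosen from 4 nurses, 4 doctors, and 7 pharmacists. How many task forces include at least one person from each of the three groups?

Unrestricted: C(15,8) = 6435 ways to pick any 8 of the 15.
Subtract selections that omit an entire group: no nurses → C(11,8) = 165; no doctors → C(11,8) = 165; no pharmacists → C(8,8) = 1.
Add back selections omitting two groups (i.e. drawn from a single group): C(4,8) + C(4,8) + C(7,8) = 0.
By inclusion–exclusion: 6435 − 331 + 0 = 6104.

6104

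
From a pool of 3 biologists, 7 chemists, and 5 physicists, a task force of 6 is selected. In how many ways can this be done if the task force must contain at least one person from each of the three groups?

Total 6-person selections from all 15: C(15,6) = 5005.
Selections missing a whole group: no biologists → C(12,6) = 924; no chemists → C(8,6) = 28; no physicists → C(10,6) = 210.
Add back selections omitting two groups (i.e. drawn from a single group): C(3,6) + C(7,6) + C(5,6) = 7.
By inclusion–exclusion: 5005 − 1162 + 7 = 3850.

3850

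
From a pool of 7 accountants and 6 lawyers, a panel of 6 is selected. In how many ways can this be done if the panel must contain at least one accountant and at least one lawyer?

1708

With no constraint there are C(13,6) = 1716 possible selections.
Selections missing a whole group: no accountants → C(6,6) = 1; no lawyers → C(7,6) = 7.
Both groups omitted at once is impossible, so 1716 − 8 = 1708.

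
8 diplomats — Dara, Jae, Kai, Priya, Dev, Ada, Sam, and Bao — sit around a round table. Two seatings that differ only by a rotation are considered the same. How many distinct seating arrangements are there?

Seat Dara anywhere (absorbing the rotational symmetry), then permute the other 7: (7)! = 5040.

5040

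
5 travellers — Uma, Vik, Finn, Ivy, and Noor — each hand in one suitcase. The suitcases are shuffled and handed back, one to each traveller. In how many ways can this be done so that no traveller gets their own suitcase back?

Count assignments avoiding every fixed point. For any j of the 5 travellers fixed to their own suitcase, the other 5−j can be arranged in (5−j)! ways.
By inclusion–exclusion this is Σ_{j=0}^{5} (−1)^j C(5,j)·(5−j)!.
Computing: 120 − 120 + 60 − 20 + 5 − 1 = 44.

44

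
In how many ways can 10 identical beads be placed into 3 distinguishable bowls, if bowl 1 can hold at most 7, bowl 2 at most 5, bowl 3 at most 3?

By stars and bars, unrestricted non-negative solutions to x_1+…+x_3 = 10 number C(10+2,2) = 66.
Subtract solutions that violate a single cap (substitute x_i' = x_i − (cap_i+1)): x_1 ≥ 8 gives C(4,2) = 6; x_2 ≥ 6 gives C(6,2) = 15; x_3 ≥ 4 gives C(8,2) = 28. Together 49.
Add back pairs where two caps are both exceeded: 0 + 0 + 1 = 1.
By inclusion–exclusion the count is 66 − 49 + 1 = 18.

18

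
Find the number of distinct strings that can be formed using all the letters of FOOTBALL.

The 8 letters of FOOTBALL have repeats: L appearing twice and O appearing twice.
The number of distinct arrangements is 8!/(2!·2!) = 40320/4 = 10080.

10080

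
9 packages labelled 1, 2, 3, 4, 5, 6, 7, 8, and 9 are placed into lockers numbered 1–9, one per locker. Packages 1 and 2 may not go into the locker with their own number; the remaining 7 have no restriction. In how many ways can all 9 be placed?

287280

Let Aᵢ (for i ∈ {1, 2}) be the placements that put package i in its forbidden locker. Any j of these fix j positions, leaving (9−j)! ways to fill the rest, and there are C(2,j) ways to pick which j.
By inclusion–exclusion, the number of valid placements is Σ_{j=0}^{2} (−1)^j C(2,j)·(9−j)!.
Computing: 362880 − 80640 + 5040 = 287280.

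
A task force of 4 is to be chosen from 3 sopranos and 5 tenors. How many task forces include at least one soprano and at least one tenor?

Total 4-person selections from all 8: C(8,4) = 70.
Subtract selections that omit an entire group: no sopranos → C(5,4) = 5; no tenors → C(3,4) = 0.
Both groups omitted at once is impossible, so 70 − 5 = 65.

65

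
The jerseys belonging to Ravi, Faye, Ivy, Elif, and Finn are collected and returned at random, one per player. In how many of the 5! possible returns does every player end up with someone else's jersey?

This is the derangement count D_5: permutations of 5 items with no fixed point.
By inclusion–exclusion this is Σ_{j=0}^{5} (−1)^j C(5,j)·(5−j)!.
Computing: 120 − 120 + 60 − 20 + 5 − 1 = 44.

44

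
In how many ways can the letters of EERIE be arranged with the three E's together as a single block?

6

Treat the 3 copies of E as a single block. The multiset to arrange is then {EEE, I, R}, 3 items in all.
All 3 items are distinct, so there are (3)! = 6 arrangements.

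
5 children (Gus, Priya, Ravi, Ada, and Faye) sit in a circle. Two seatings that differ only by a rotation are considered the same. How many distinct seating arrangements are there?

Around a circle, 5 distinct people have 5!/5 = (4)! = 24 rotationally distinct seatings.

24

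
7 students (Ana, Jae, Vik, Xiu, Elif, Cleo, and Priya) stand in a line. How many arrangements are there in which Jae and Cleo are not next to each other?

3600

There are 7! = 5040 arrangements in all. If Jae and Cleo are adjacent, merging them into one block gives 2·(6)! = 1440 arrangements.
Complementary counting: 5040 − 1440 = 3600.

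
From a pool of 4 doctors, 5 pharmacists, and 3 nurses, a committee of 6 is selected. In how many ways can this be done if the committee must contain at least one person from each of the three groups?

With no constraint there are C(12,6) = 924 possible selections.
Selections missing a whole group: no doctors → C(8,6) = 28; no pharmacists → C(7,6) = 7; no nurses → C(9,6) = 84.
Add back selections omitting two groups (i.e. drawn from a single group): C(4,6) + C(5,6) + C(3,6) = 0.
By inclusion–exclusion: 924 − 119 + 0 = 805.

805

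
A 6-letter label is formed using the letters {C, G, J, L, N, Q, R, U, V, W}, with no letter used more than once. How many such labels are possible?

151200

Choose and order 6 of the 10 symbols: the first letter has 10 options, the next 9, and so on down to 5.
That product is 10 × 9 × 8 × 7 × 6 × 5 = 151200.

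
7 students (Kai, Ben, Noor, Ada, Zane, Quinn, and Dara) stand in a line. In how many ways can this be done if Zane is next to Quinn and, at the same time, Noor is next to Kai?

480

Treat {Zane,Quinn} as one block (2 orders) and {Noor,Kai} as another (2 orders).
That leaves 5 units to arrange: 2 × 2 × 5! = 4 × 120 = 480.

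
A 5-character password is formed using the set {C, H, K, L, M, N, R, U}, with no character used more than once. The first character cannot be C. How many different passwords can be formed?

5880

The first character has 8−1 = 7 choices (anything except C).
The remaining 4 characters are filled from the other 7 symbols without repetition: 7 × 6 × 5 × 4 = 840.
Total: 7 × 840 = 5880.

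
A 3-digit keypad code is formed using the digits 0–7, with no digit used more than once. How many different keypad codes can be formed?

This is a permutation of 3 out of 8: P(8,3) = 8!/5!.
8 × 7 × 6 = 336.

336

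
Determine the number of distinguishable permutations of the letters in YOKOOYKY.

560

The 8 letters of YOKOOYKY have repeats: K appearing twice, O appearing 3 times, and Y appearing 3 times.
Dividing 8! = 40320 by 3!·3!·2! = 72 for the repeated letters gives 560.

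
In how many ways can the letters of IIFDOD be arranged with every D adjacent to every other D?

Treat the 2 copies of D as a single block. The multiset to arrange is then {DD, F, I, I, O}, 5 items in all.
That gives (5)!/(2!) = 60 arrangements.

60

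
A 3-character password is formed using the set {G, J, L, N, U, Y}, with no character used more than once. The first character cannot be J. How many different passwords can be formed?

100

The first character has 6−1 = 5 choices (anything except J).
The remaining 2 characters are filled from the other 5 symbols without repetition: 5 × 4 = 20.
Total: 5 × 20 = 100.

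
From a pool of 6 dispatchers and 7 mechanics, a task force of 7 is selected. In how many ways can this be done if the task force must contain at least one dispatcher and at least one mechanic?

Unrestricted: C(13,7) = 1716 ways to pick any 7 of the 13.
Selections missing a whole group: no dispatchers → C(7,7) = 1; no mechanics → C(6,7) = 0.
Both groups omitted at once is impossible, so 1716 − 1 = 1715.

1715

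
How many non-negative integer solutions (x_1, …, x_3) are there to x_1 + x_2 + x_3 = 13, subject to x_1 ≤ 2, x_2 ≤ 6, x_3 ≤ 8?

9

Ignoring the caps, the number of non-negative solutions to x_1+…+x_3 = 13 is C(15,2) = 105.
Subtract solutions that violate a single cap (substitute x_i' = x_i − (cap_i+1)): x_1 ≥ 3 gives C(12,2) = 66; x_2 ≥ 7 gives C(8,2) = 28; x_3 ≥ 9 gives C(6,2) = 15. Together 109.
Add back pairs where two caps are both exceeded: 10 + 3 + 0 = 13.
By inclusion–exclusion the count is 105 − 109 + 13 = 9.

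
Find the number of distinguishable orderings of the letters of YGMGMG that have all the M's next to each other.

Treat the 2 copies of M as a single block. The multiset to arrange is then {MM, G, G, G, Y}, 5 items in all.
That gives (5)!/(3!) = 20 arrangements.

20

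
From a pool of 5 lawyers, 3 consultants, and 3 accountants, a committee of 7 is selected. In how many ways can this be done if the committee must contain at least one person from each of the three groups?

314

Total 7-person selections from all 11: C(11,7) = 330.
Subtract selections that omit an entire group: no lawyers → C(6,7) = 0; no consultants → C(8,7) = 8; no accountants → C(8,7) = 8.
Add back selections omitting two groups (i.e. drawn from a single group): C(5,7) + C(3,7) + C(3,7) = 0.
By inclusion–exclusion: 330 − 16 + 0 = 314.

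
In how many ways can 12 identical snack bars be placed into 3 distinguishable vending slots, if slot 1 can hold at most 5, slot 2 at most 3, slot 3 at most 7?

Without the upper bounds there are C(14,2) = 91 ways to split 12 among 3 vending slots.
Subtract solutions that violate a single cap (substitute x_i' = x_i − (cap_i+1)): x_1 ≥ 6 gives C(8,2) = 28; x_2 ≥ 4 gives C(10,2) = 45; x_3 ≥ 8 gives C(6,2) = 15. Together 88.
Add back pairs where two caps are both exceeded: 6 + 0 + 1 = 7.
By inclusion–exclusion the count is 91 − 88 + 7 = 10.

10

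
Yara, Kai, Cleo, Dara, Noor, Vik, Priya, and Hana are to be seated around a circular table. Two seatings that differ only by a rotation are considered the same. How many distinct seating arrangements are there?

5040

Around a circle, 8 distinct people have 8!/8 = (7)! = 5040 rotationally distinct seatings.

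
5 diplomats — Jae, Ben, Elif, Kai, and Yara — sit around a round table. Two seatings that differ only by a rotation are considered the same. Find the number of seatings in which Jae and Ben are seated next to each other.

12

Treat {Jae, Ben} as one unit (2 internal orders) and seat the resulting 4 units around the table: (3)! circular arrangements.
So 2 × (3)! = 2 × 6 = 12.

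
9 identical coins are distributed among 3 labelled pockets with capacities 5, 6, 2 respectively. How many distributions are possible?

12

Ignoring the caps, the number of non-negative solutions to x_1+…+x_3 = 9 is C(11,2) = 55.
Subtract solutions that violate a single cap (substitute x_i' = x_i − (cap_i+1)): x_1 ≥ 6 gives C(5,2) = 10; x_2 ≥ 7 gives C(4,2) = 6; x_3 ≥ 3 gives C(8,2) = 28. Together 44.
Add back pairs where two caps are both exceeded: 0 + 1 + 0 = 1.
By inclusion–exclusion the count is 55 − 44 + 1 = 12.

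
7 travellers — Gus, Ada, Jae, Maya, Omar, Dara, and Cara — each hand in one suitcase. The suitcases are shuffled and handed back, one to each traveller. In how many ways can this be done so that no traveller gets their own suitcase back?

This is the derangement count D_7: permutations of 7 items with no fixed point.
By inclusion–exclusion this is Σ_{j=0}^{7} (−1)^j C(7,j)·(7−j)!.
Computing: 5040 − 5040 + 2520 − 840 + 210 − 42 + 7 − 1 = 1854.

1854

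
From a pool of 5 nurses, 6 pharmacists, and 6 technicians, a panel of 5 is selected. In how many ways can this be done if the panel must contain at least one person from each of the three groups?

Unrestricted: C(17,5) = 6188 ways to pick any 5 of the 17.
Selections missing a whole group: no nurses → C(12,5) = 792; no pharmacists → C(11,5) = 462; no technicians → C(11,5) = 462.
Add back selections omitting two groups (i.e. drawn from a single group): C(5,5) + C(6,5) + C(6,5) = 13.
By inclusion–exclusion: 6188 − 1716 + 13 = 4485.

4485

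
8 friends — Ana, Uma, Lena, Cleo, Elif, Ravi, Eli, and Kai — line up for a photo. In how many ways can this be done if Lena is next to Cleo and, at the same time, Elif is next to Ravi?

2880

Treat {Lena,Cleo} as one block (2 orders) and {Elif,Ravi} as another (2 orders).
That leaves 6 units to arrange: 2 × 2 × 6! = 4 × 720 = 2880.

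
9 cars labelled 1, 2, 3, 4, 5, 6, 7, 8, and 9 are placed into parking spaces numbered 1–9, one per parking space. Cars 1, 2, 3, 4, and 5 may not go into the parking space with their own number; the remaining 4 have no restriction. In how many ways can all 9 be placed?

Let Aᵢ (for 1 ≤ i ≤ 5) be the placements that put car i in its forbidden parking space. Any j of these fix j positions, leaving (9−j)! ways to fill the rest, and there are C(5,j) ways to pick which j.
By inclusion–exclusion, the number of valid placements is Σ_{j=0}^{5} (−1)^j C(5,j)·(9−j)!.
Computing: 362880 − 201600 + 50400 − 7200 + 600 − 24 = 205056.

205056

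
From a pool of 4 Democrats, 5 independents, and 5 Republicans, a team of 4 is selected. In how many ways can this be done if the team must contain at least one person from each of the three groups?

550

Total 4-person selections from all 14: C(14,4) = 1001.
Selections missing a whole group: no Democrats → C(10,4) = 210; no independents → C(9,4) = 126; no Republicans → C(9,4) = 126.
Add back selections omitting two groups (i.e. drawn from a single group): C(4,4) + C(5,4) + C(5,4) = 11.
By inclusion–exclusion: 1001 − 462 + 11 = 550.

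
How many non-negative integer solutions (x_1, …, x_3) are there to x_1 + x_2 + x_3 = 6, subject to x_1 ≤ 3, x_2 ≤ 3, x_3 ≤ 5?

15

By stars and bars, unrestricted non-negative solutions to x_1+…+x_3 = 6 number C(6+2,2) = 28.
Subtract solutions that violate a single cap (substitute x_i' = x_i − (cap_i+1)): x_1 ≥ 4 gives C(4,2) = 6; x_2 ≥ 4 gives C(4,2) = 6; x_3 ≥ 6 gives C(2,2) = 1. Together 13.
No two caps can be exceeded simultaneously, so the pair terms are all 0.
By inclusion–exclusion the count is 28 − 13 + 0 = 15.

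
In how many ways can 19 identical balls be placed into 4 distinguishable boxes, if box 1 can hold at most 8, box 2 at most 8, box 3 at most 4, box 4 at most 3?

34

Without the upper bounds there are C(22,3) = 1540 ways to split 19 among 4 boxes.
Subtract solutions that violate a single cap (substitute x_i' = x_i − (cap_i+1)): x_1 ≥ 9 gives C(13,3) = 286; x_2 ≥ 9 gives C(13,3) = 286; x_3 ≥ 5 gives C(17,3) = 680; x_4 ≥ 4 gives C(18,3) = 816. Together 2068.
Add back pairs where two caps are both exceeded: 4 + 56 + 84 + 56 + 84 + 286 = 570.
Subtract triples: 0 + 0 + 4 + 4 = 8.
By inclusion–exclusion the count is 1540 − 2068 + 570 − 8 = 34.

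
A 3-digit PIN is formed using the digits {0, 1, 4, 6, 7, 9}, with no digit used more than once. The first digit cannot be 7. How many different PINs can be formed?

100

The first digit has 6−1 = 5 choices (anything except 7).
The remaining 2 digits are filled from the other 5 symbols without repetition: 5 × 4 = 20.
Total: 5 × 20 = 100.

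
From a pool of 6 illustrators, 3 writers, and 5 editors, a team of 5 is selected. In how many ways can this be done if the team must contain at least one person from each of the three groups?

1365

Unrestricted: C(14,5) = 2002 ways to pick any 5 of the 14.
Selections missing a whole group: no illustrators → C(8,5) = 56; no writers → C(11,5) = 462; no editors → C(9,5) = 126.
Add back selections omitting two groups (i.e. drawn from a single group): C(6,5) + C(3,5) + C(5,5) = 7.
By inclusion–exclusion: 2002 − 644 + 7 = 1365.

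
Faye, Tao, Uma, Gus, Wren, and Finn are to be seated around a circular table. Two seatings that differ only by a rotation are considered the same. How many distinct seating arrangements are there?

Around a circle, 6 distinct people have 6!/6 = (5)! = 120 rotationally distinct seatings.

120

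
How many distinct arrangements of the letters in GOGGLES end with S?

Fix S in the last position and arrange the remaining 6 letters.
Those 6 letters have G appearing 3 times, giving (6)!/(3!) = 120.

120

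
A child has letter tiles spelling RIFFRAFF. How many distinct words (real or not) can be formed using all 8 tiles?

840

The 8 letters of RIFFRAFF have repeats: F appearing 4 times and R appearing twice.
The number of distinct arrangements is 8!/(4!·2!) = 40320/48 = 840.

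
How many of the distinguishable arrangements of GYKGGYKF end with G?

Fix G in the last position and arrange the remaining 7 letters.
Those 7 letters have G appearing twice, K appearing twice, and Y appearing twice, giving (7)!/(2!·2!·2!) = 630.

630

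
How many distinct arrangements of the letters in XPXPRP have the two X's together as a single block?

20

Treat the 2 copies of X as a single block. The multiset to arrange is then {XX, P, P, P, R}, 5 items in all.
That gives (5)!/(3!) = 20 arrangements.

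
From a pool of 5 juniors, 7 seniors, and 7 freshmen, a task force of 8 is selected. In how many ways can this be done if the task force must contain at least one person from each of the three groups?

With no constraint there are C(19,8) = 75582 possible selections.
Selections missing a whole group: no juniors → C(14,8) = 3003; no seniors → C(12,8) = 495; no freshmen → C(12,8) = 495.
Add back selections omitting two groups (i.e. drawn from a single group): C(5,8) + C(7,8) + C(7,8) = 0.
By inclusion–exclusion: 75582 − 3993 + 0 = 71589.

71589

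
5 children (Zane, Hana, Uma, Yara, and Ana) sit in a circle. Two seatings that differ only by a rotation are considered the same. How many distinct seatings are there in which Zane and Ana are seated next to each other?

12

Glue Zane and Ana into a block (2 internal orders). Seating 4 units around a circle gives (3)! arrangements.
So 2 × (3)! = 2 × 6 = 12.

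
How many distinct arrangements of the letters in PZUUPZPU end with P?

210

With the last slot taken by P, it remains to arrange the other 7 letters (ZUUPZPU).
Those 7 letters have P appearing twice, U appearing 3 times, and Z appearing twice, giving (7)!/(3!·2!·2!) = 210.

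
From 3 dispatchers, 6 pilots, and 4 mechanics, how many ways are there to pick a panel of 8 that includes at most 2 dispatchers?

Split by how many dispatchers are chosen (0 through 2).
Sum: C(3,0)·C(10,8) + C(3,1)·C(10,7) + C(3,2)·C(10,6) = 45 + 360 + 630 = 1035.

1035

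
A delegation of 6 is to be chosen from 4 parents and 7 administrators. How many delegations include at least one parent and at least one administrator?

Total 6-person selections from all 11: C(11,6) = 462.
Subtract selections that omit an entire group: no parents → C(7,6) = 7; no administrators → C(4,6) = 0.
Both groups omitted at once is impossible, so 462 − 7 = 455.

455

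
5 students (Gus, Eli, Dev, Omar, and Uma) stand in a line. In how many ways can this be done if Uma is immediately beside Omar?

Place the 3 others and the Uma-Omar pair as 4 objects in a line; the pair has 2 internal arrangements.
So the count is 2·(4)! = 48.

48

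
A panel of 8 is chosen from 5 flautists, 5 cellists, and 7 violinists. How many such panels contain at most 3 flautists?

Split by how many flautists are chosen (0 through 3).
Sum: C(5,0)·C(12,8) + C(5,1)·C(12,7) + C(5,2)·C(12,6) + C(5,3)·C(12,5) = 495 + 3960 + 9240 + 7920 = 21615.

21615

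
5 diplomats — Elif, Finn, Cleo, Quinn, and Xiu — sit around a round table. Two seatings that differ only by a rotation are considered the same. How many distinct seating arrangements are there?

24

Seat Elif anywhere (absorbing the rotational symmetry), then permute the other 4: (4)! = 24.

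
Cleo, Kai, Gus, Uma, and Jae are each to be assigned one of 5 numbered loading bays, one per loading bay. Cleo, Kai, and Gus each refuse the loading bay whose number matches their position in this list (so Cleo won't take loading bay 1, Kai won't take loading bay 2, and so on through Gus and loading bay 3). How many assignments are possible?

64

Let Aᵢ (for i ∈ {1, 2, 3}) be the placements that put person i in their forbidden loading bay. Any j of these fix j positions, leaving (5−j)! ways to fill the rest, and there are C(3,j) ways to pick which j.
By inclusion–exclusion, the number of valid placements is Σ_{j=0}^{3} (−1)^j C(3,j)·(5−j)!.
Computing: 120 − 72 + 18 − 2 = 64.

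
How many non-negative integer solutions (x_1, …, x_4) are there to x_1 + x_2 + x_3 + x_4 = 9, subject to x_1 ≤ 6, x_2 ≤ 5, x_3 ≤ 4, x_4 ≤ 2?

Without the upper bounds there are C(12,3) = 220 ways to split 9 among 4 variables.
Subtract solutions that violate a single cap (substitute x_i' = x_i − (cap_i+1)): x_1 ≥ 7 gives C(5,3) = 10; x_2 ≥ 6 gives C(6,3) = 20; x_3 ≥ 5 gives C(7,3) = 35; x_4 ≥ 3 gives C(9,3) = 84. Together 149.
Add back pairs where two caps are both exceeded: 0 + 0 + 0 + 0 + 1 + 4 = 5.
By inclusion–exclusion the count is 220 − 149 + 5 = 76.

76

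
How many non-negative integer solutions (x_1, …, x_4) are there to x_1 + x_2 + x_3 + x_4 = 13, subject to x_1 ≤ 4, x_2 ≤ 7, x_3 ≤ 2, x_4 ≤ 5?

Without the upper bounds there are C(16,3) = 560 ways to split 13 among 4 variables.
Subtract solutions that violate a single cap (substitute x_i' = x_i − (cap_i+1)): x_1 ≥ 5 gives C(11,3) = 165; x_2 ≥ 8 gives C(8,3) = 56; x_3 ≥ 3 gives C(13,3) = 286; x_4 ≥ 6 gives C(10,3) = 120. Together 627.
Add back pairs where two caps are both exceeded: 1 + 56 + 10 + 10 + 0 + 35 = 112.
By inclusion–exclusion the count is 560 − 627 + 112 = 45.

45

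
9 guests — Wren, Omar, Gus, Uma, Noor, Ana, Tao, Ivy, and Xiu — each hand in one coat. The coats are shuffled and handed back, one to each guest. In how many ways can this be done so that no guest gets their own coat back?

133496

Let Aᵢ be the assignments in which guest i gets their own coat. We want the size of the complement of A₁∪…∪A_9.
By inclusion–exclusion this is Σ_{j=0}^{9} (−1)^j C(9,j)·(9−j)!.
Computing: 362880 − 362880 + 181440 − 60480 + 15120 − 3024 + 504 − 72 + 9 − 1 = 133496.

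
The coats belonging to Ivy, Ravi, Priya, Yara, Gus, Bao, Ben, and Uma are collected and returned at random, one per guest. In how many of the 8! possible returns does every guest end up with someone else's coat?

Count assignments avoiding every fixed point. For any j of the 8 guests fixed to their own coat, the other 8−j can be arranged in (8−j)! ways.
By inclusion–exclusion this is Σ_{j=0}^{8} (−1)^j C(8,j)·(8−j)!.
Computing: 40320 − 40320 + 20160 − 6720 + 1680 − 336 + 56 − 8 + 1 = 14833.

14833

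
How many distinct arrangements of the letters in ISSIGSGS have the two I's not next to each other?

315

There are 8!/(4!·2!·2!) = 420 arrangements of ISSIGSGS in total.
If the two I's are adjacent, glue them into one block, leaving 7 items to arrange: (7)!/(4!·2!) = 105 ways.
Subtracting, 420 − 105 = 315 arrangements keep the I's apart.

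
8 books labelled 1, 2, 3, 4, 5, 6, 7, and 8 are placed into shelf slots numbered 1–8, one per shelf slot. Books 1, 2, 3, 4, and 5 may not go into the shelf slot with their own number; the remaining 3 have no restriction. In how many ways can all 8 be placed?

Let Aᵢ (for 1 ≤ i ≤ 5) be the placements that put book i in its forbidden shelf slot. Any j of these fix j positions, leaving (8−j)! ways to fill the rest, and there are C(5,j) ways to pick which j.
By inclusion–exclusion, the number of valid placements is Σ_{j=0}^{5} (−1)^j C(5,j)·(8−j)!.
Computing: 40320 − 25200 + 7200 − 1200 + 120 − 6 = 21234.

21234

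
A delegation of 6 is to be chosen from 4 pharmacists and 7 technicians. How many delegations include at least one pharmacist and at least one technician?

Unrestricted: C(11,6) = 462 ways to pick any 6 of the 11.
Subtract selections that omit an entire group: no pharmacists → C(7,6) = 7; no technicians → C(4,6) = 0.
Both groups omitted at once is impossible, so 462 − 7 = 455.

455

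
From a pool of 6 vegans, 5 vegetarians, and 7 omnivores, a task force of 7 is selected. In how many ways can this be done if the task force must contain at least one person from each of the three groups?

With no constraint there are C(18,7) = 31824 possible selections.
Subtract selections that omit an entire group: no vegans → C(12,7) = 792; no vegetarians → C(13,7) = 1716; no omnivores → C(11,7) = 330.
Add back selections omitting two groups (i.e. drawn from a single group): C(6,7) + C(5,7) + C(7,7) = 1.
By inclusion–exclusion: 31824 − 2838 + 1 = 28987.

28987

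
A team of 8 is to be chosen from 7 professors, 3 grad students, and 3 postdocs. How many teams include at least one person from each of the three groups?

1197

With no constraint there are C(13,8) = 1287 possible selections.
Selections missing a whole group: no professors → C(6,8) = 0; no grad students → C(10,8) = 45; no postdocs → C(10,8) = 45.
Add back selections omitting two groups (i.e. drawn from a single group): C(7,8) + C(3,8) + C(3,8) = 0.
By inclusion–exclusion: 1287 − 90 + 0 = 1197.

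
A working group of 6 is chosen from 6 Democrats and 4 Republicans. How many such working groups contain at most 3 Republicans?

Split by how many Republicans are chosen (0 through 3).
Sum: C(4,0)·C(6,6) + C(4,1)·C(6,5) + C(4,2)·C(6,4) + C(4,3)·C(6,3) = 1 + 24 + 90 + 80 = 195.

195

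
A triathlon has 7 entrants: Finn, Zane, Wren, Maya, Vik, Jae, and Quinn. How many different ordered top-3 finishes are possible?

This is an ordered selection of 3 from 7: P(7,3).
That gives 7 × 6 × 5 = 210.

210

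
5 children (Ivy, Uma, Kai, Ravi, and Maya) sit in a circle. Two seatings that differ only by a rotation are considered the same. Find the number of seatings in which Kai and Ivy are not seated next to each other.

12

All circular seatings of 5 people number (4)! = 24.
Those with Kai next to Ivy: fuse the pair into one unit and seat 4 units around a circle — 2·(3)! = 12.
Subtracting, 24 − 12 = 12.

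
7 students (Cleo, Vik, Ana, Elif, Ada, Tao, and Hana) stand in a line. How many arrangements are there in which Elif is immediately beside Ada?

Glue Elif and Ada into one block (2 internal orders), leaving 6 units to arrange in a row.
So the count is 2·(6)! = 1440.

1440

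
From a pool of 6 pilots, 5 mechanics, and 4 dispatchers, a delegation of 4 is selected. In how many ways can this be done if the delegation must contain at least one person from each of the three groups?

With no constraint there are C(15,4) = 1365 possible selections.
Selections missing a whole group: no pilots → C(9,4) = 126; no mechanics → C(10,4) = 210; no dispatchers → C(11,4) = 330.
Add back selections omitting two groups (i.e. drawn from a single group): C(6,4) + C(5,4) + C(4,4) = 21.
By inclusion–exclusion: 1365 − 666 + 21 = 720.

720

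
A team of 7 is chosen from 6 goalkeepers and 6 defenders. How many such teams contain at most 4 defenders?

Split by how many defenders are chosen (0 through 4).
Sum: C(6,0)·C(6,7) + C(6,1)·C(6,6) + C(6,2)·C(6,5) + C(6,3)·C(6,4) + C(6,4)·C(6,3) = 0 + 6 + 90 + 300 + 300 = 696.

696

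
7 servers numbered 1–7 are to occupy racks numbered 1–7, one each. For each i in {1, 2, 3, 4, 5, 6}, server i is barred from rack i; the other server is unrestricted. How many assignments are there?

2119

Let Aᵢ (for 1 ≤ i ≤ 6) be the placements that put server i in its forbidden rack. Any j of these fix j positions, leaving (7−j)! ways to fill the rest, and there are C(6,j) ways to pick which j.
By inclusion–exclusion, the number of valid placements is Σ_{j=0}^{6} (−1)^j C(6,j)·(7−j)!.
Computing: 5040 − 4320 + 1800 − 480 + 90 − 12 + 1 = 2119.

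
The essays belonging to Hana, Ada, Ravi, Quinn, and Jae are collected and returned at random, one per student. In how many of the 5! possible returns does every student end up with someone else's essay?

Count assignments avoiding every fixed point. For any j of the 5 students fixed to their own essay, the other 5−j can be arranged in (5−j)! ways.
By inclusion–exclusion this is Σ_{j=0}^{5} (−1)^j C(5,j)·(5−j)!.
Computing: 120 − 120 + 60 − 20 + 5 − 1 = 44.

44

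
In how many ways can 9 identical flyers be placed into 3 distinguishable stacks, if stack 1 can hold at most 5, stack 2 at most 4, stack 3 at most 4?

15

By stars and bars, unrestricted non-negative solutions to x_1+…+x_3 = 9 number C(9+2,2) = 55.
Subtract solutions that violate a single cap (substitute x_i' = x_i − (cap_i+1)): x_1 ≥ 6 gives C(5,2) = 10; x_2 ≥ 5 gives C(6,2) = 15; x_3 ≥ 5 gives C(6,2) = 15. Together 40.
No two caps can be exceeded simultaneously, so the pair terms are all 0.
By inclusion–exclusion the count is 55 − 40 + 0 = 15.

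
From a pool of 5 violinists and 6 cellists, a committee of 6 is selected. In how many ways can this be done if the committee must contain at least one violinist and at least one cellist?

Unrestricted: C(11,6) = 462 ways to pick any 6 of the 11.
Selections missing a whole group: no violinists → C(6,6) = 1; no cellists → C(5,6) = 0.
Both groups omitted at once is impossible, so 462 − 1 = 461.

461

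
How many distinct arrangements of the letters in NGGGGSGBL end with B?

Fix B in the last position and arrange the remaining 8 letters.
Those 8 letters have G appearing 5 times, giving (8)!/(5!) = 336.

336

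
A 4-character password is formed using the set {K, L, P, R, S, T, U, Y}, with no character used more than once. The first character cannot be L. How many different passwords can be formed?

The first character has 8−1 = 7 choices (anything except L).
The remaining 3 characters are filled from the other 7 symbols without repetition: 7 × 6 × 5 = 210.
Total: 7 × 210 = 1470.

1470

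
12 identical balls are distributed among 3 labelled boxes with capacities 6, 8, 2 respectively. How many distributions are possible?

Without the upper bounds there are C(14,2) = 91 ways to split 12 among 3 boxes.
Subtract solutions that violate a single cap (substitute x_i' = x_i − (cap_i+1)): x_1 ≥ 7 gives C(7,2) = 21; x_2 ≥ 9 gives C(5,2) = 10; x_3 ≥ 3 gives C(11,2) = 55. Together 86.
Add back pairs where two caps are both exceeded: 0 + 6 + 1 = 7.
By inclusion–exclusion the count is 91 − 86 + 7 = 12.

12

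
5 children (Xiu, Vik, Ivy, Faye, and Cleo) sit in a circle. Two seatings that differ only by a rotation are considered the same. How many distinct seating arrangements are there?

24

Seat Xiu anywhere (absorbing the rotational symmetry), then permute the other 4: (4)! = 24.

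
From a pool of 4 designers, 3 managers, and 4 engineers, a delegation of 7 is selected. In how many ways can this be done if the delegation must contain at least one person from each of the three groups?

With no constraint there are C(11,7) = 330 possible selections.
Subtract selections that omit an entire group: no designers → C(7,7) = 1; no managers → C(8,7) = 8; no engineers → C(7,7) = 1.
Add back selections omitting two groups (i.e. drawn from a single group): C(4,7) + C(3,7) + C(4,7) = 0.
By inclusion–exclusion: 330 − 10 + 0 = 320.

320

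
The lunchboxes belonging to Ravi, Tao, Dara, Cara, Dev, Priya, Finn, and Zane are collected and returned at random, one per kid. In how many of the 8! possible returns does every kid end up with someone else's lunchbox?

14833

This is the derangement count D_8: permutations of 8 items with no fixed point.
By inclusion–exclusion this is Σ_{j=0}^{8} (−1)^j C(8,j)·(8−j)!.
Computing: 40320 − 40320 + 20160 − 6720 + 1680 − 336 + 56 − 8 + 1 = 14833.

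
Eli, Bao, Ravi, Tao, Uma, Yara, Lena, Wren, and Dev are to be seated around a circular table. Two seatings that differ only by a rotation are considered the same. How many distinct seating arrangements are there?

40320

Around a circle, 9 distinct people have 9!/9 = (8)! = 40320 rotationally distinct seatings.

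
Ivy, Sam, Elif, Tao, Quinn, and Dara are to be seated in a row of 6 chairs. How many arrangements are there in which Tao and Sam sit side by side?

Treat {Tao, Sam} as a single unit. There are 5 units to order, and the pair itself can be ordered 2 ways.
So the count is 2·(5)! = 240.

240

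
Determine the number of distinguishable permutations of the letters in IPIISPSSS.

1260

The 9 letters of IPIISPSSS have repeats: I appearing 3 times, P appearing twice, and S appearing 4 times.
Dividing 9! = 362880 by 4!·3!·2! = 288 for the repeated letters gives 1260.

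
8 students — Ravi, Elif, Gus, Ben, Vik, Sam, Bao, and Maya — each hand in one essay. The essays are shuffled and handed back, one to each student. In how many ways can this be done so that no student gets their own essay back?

14833

Count assignments avoiding every fixed point. For any j of the 8 students fixed to their own essay, the other 8−j can be arranged in (8−j)! ways.
By inclusion–exclusion this is Σ_{j=0}^{8} (−1)^j C(8,j)·(8−j)!.
Computing: 40320 − 40320 + 20160 − 6720 + 1680 − 336 + 56 − 8 + 1 = 14833.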